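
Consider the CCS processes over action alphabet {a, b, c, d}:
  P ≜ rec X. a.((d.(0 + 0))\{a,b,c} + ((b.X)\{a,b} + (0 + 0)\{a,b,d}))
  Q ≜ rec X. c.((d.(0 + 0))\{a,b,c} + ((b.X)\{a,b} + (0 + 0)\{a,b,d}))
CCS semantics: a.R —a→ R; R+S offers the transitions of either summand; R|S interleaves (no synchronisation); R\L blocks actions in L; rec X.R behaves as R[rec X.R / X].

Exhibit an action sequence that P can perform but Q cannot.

a

Reachable graph of P (3 states):
  m0 = rec X. a.((d.(0 + 0))\{a,b,c} + ((b.X)\{a,b} + (0 + 0)\{a,b,d})) ⊢ —a→ m1
  m1 = (d.(0 + 0))\{a,b,c} + ((b.(rec X. a.((d.(0 + 0))\{a,b,c} + ((b.X)\{a,b} + (0 + 0)\{a,b,d}))))\{a,b} + (0 + 0)\{a,b,d}) ⊢ —d→ m2
  m2 = (0 + 0)\{a,b,c} ⊢ ·
Reachable graph of Q (3 states):
  n0 = rec X. c.((d.(0 + 0))\{a,b,c} + ((b.X)\{a,b} + (0 + 0)\{a,b,d})) ⊢ —c→ n1
  n1 = (d.(0 + 0))\{a,b,c} + ((b.(rec X. c.((d.(0 + 0))\{a,b,c} + ((b.X)\{a,b} + (0 + 0)\{a,b,d}))))\{a,b} + (0 + 0)\{a,b,d}) ⊢ —d→ n2
  n2 = (0 + 0)\{a,b,c} ⊢ ·
Run σ = ⟨a⟩ on P: start {m0}
  [1] a ⇒ {m1}
  — P admits the full trace.
Run σ = ⟨a⟩ on Q: start {n0}
  [1] a ⇒ no successor for Q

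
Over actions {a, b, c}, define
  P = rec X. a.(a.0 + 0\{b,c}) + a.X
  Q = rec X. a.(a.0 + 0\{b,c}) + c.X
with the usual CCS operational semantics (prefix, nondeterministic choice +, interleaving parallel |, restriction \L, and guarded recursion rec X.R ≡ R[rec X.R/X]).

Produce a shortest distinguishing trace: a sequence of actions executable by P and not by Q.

aaa

P's transition system — 3 states:
  m0 = rec X. a.(a.0 + 0\{b,c}) + a.X | =a=> m0, =a=> m1
  m1 = a.0 + 0\{b,c} | =a=> m2
  m2 = 0 | stopped
Q's transition system — 3 states:
  n0 = rec X. a.(a.0 + 0\{b,c}) + c.X | =a=> n1, =c=> n0
  n1 = a.0 + 0\{b,c} | =a=> n2
  n2 = 0 | stopped
Run σ = ⟨aaa⟩ on P: start {m0}
  [1] a ⇒ {m0, m1}
  [2] a ⇒ {m0, m1, m2}
  [3] a ⇒ {m0, m1, m2}
  — P admits the full trace.
Run σ = ⟨aaa⟩ on Q: start {n0}
  [1] a ⇒ {n1}
  [2] a ⇒ {n2}
  [3] a ⇒ ∅ (Q stuck)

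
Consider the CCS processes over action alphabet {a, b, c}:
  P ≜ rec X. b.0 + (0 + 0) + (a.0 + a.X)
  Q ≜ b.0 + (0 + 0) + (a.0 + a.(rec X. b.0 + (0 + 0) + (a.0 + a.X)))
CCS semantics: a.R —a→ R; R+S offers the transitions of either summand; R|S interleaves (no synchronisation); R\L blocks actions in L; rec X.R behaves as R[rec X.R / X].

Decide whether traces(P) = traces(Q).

traces(P) = traces(Q)

Reachable graph of P (2 states):
  u0 = rec X. b.0 + (0 + 0) + (a.0 + a.X) has moves ··a··> u0, ··a··> u1, ··b··> u1
  u1 = 0 has moves ∅
Reachable graph of Q (3 states):
  v0 = b.0 + (0 + 0) + (a.0 + a.(rec X. b.0 + (0 + 0) + (a.0 + a.X))) has moves ··a··> v1, ··a··> v2, ··b··> v1
  v1 = 0 has moves ∅
  v2 = rec X. b.0 + (0 + 0) + (a.0 + a.X) has moves ··a··> v1, ··a··> v2, ··b··> v1
Partition-refinement fixed point:
  B0 = {u0, v0, v2}
  B1 = {u1, v1}
u0 ∈ B0, v0 ∈ B0 → same block
Bisimilar ⇒ trace-equivalent.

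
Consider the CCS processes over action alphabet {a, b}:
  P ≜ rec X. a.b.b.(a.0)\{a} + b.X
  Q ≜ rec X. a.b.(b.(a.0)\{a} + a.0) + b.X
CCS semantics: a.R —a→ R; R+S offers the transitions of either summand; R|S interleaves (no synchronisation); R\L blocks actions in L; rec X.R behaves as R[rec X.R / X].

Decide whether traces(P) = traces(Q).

LTS(P): 4 reachable states
  p0 = rec X. a.b.b.(a.0)\{a} + b.X → —a→ p1, —b→ p0
  p1 = b.b.(a.0)\{a} → —b→ p2
  p2 = b.(a.0)\{a} → —b→ p3
  p3 = (a.0)\{a} → (no moves)
LTS(Q): 5 reachable states
  q0 = rec X. a.b.(b.(a.0)\{a} + a.0) + b.X → —a→ q1, —b→ q0
  q1 = b.(b.(a.0)\{a} + a.0) → —b→ q2
  q2 = b.(a.0)\{a} + a.0 → —a→ q3, —b→ q4
  q3 = 0 → (no moves)
  q4 = (a.0)\{a} → (no moves)
Run σ = ⟨aba⟩ on Q: start {q0}
  after a @ step 1: {q1}
  after b @ step 2: {q2}
  after a @ step 3: {q3}
  Q completes σ.
Run σ = ⟨aba⟩ on P: start {p0}
  after a @ step 1: {p1}
  after b @ step 2: {p2}
  after a @ step 3: no successor for P

traces(P) ≠ traces(Q) — witness ⟨aba⟩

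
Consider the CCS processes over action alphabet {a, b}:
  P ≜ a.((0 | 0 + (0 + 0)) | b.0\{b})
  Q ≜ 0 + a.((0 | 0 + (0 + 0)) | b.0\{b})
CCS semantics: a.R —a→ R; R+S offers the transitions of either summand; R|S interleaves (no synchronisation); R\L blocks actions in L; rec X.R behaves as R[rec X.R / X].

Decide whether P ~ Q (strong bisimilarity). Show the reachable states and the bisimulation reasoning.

Reachable graph of P (3 states):
  u0 = a.((0 | 0 + (0 + 0)) | b.0\{b}) ⊢ -a-> u1
  u1 = (0 | 0 + (0 + 0)) | b.0\{b} ⊢ -b-> u2
  u2 = (0 | 0 + (0 + 0)) | 0\{b} ⊢ ∅
Reachable graph of Q (3 states):
  v0 = 0 + a.((0 | 0 + (0 + 0)) | b.0\{b}) ⊢ -a-> v1
  v1 = (0 | 0 + (0 + 0)) | b.0\{b} ⊢ -b-> v2
  v2 = (0 | 0 + (0 + 0)) | 0\{b} ⊢ ∅
Bisimilarity quotient blocks:
  B0 = {u0, v0}
  B1 = {u1, v1}
  B2 = {u2, v2}
u0 ∈ B0, v0 ∈ B0 → same block

YES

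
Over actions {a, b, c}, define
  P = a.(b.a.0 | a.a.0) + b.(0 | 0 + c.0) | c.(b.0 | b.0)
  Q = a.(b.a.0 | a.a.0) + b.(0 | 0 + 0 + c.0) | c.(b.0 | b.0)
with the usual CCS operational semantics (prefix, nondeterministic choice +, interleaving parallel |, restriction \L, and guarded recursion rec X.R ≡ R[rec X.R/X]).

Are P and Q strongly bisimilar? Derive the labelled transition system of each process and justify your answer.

YES

P's transition system — 24 states:
  s0 = a.(b.a.0 | a.a.0) + b.(0 | 0 + c.0) | c.(b.0 | b.0) | —a→ s1, —b→ s2, —c→ s3
  s1 = b.a.0 | a.a.0 | —a→ s4, —b→ s5
  s2 = (0 | 0 + c.0) | c.(b.0 | b.0) | —c→ s6, —c→ s7
  s3 = b.(0 | 0 + c.0) | (b.0 | b.0) | —b→ s6, —b→ s8, —b→ s9
  s4 = b.a.0 | a.0 | —a→ s10, —b→ s11
  s5 = a.0 | a.a.0 | —a→ s11, —a→ s12
  s6 = (0 | 0 + c.0) | (b.0 | b.0) | —b→ s13, —b→ s14, —c→ s15
  s7 = 0 | c.(b.0 | b.0) | —c→ s15
  s8 = b.(0 | 0 + c.0) | (0 | b.0) | —b→ s13, —b→ s16
  s9 = b.(0 | 0 + c.0) | (b.0 | 0) | —b→ s14, —b→ s16
  s10 = b.a.0 | 0 | —b→ s17
  s11 = a.0 | a.0 | —a→ s17, —a→ s18
  s12 = 0 | a.a.0 | —a→ s18
  s13 = (0 | 0 + c.0) | (0 | b.0) | —b→ s19, —c→ s20
  s14 = (0 | 0 + c.0) | (b.0 | 0) | —b→ s19, —c→ s21
  s15 = 0 | (b.0 | b.0) | —b→ s20, —b→ s21
  s16 = b.(0 | 0 + c.0) | (0 | 0) | —b→ s19
  s17 = a.0 | 0 | —a→ s22
  s18 = 0 | a.0 | —a→ s22
  s19 = (0 | 0 + c.0) | (0 | 0) | —c→ s23
  s20 = 0 | (0 | b.0) | —b→ s23
  s21 = 0 | (b.0 | 0) | —b→ s23
  s22 = 0 | 0 | (no moves)
  s23 = 0 | (0 | 0) | (no moves)
Q's transition system — 24 states:
  t0 = a.(b.a.0 | a.a.0) + b.(0 | 0 + 0 + c.0) | c.(b.0 | b.0) | —a→ t1, —b→ t2, —c→ t3
  t1 = b.a.0 | a.a.0 | —a→ t4, —b→ t5
  t2 = (0 | 0 + 0 + c.0) | c.(b.0 | b.0) | —c→ t6, —c→ t7
  t3 = b.(0 | 0 + 0 + c.0) | (b.0 | b.0) | —b→ t6, —b→ t8, —b→ t9
  t4 = b.a.0 | a.0 | —a→ t10, —b→ t11
  t5 = a.0 | a.a.0 | —a→ t11, —a→ t12
  t6 = (0 | 0 + 0 + c.0) | (b.0 | b.0) | —b→ t13, —b→ t14, —c→ t15
  t7 = 0 | c.(b.0 | b.0) | —c→ t15
  t8 = b.(0 | 0 + 0 + c.0) | (0 | b.0) | —b→ t13, —b→ t16
  t9 = b.(0 | 0 + 0 + c.0) | (b.0 | 0) | —b→ t14, —b→ t16
  t10 = b.a.0 | 0 | —b→ t17
  t11 = a.0 | a.0 | —a→ t17, —a→ t18
  t12 = 0 | a.a.0 | —a→ t18
  t13 = (0 | 0 + 0 + c.0) | (0 | b.0) | —b→ t19, —c→ t20
  t14 = (0 | 0 + 0 + c.0) | (b.0 | 0) | —b→ t19, —c→ t21
  t15 = 0 | (b.0 | b.0) | —b→ t20, —b→ t21
  t16 = b.(0 | 0 + 0 + c.0) | (0 | 0) | —b→ t19
  t17 = a.0 | 0 | —a→ t22
  t18 = 0 | a.0 | —a→ t22
  t19 = (0 | 0 + 0 + c.0) | (0 | 0) | —c→ t23
  t20 = 0 | (0 | b.0) | —b→ t23
  t21 = 0 | (b.0 | 0) | —b→ t23
  t22 = 0 | 0 | (no moves)
  t23 = 0 | (0 | 0) | (no moves)
Coarsest stable partition (strong bisimilarity classes):
  B0 = {s0, t0}
  B1 = {s3, t3}
  B2 = {s6, t6}
  B3 = {s13, s14, t13, t14}
  B4 = {s20, s21, t20, t21}
  B5 = {s22, s23, t22, t23}
  B6 = {s19, t19}
  B7 = {s15, t15}
  B8 = {s8, s9, t8, t9}
  B9 = {s16, t16}
  B10 = {s1, t1}
  B11 = {s4, t4}
  B12 = {s11, s12, t11, t12}
  B13 = {s17, s18, t17, t18}
  B14 = {s10, t10}
  B15 = {s5, t5}
  B16 = {s2, t2}
  B17 = {s7, t7}
s0 ∈ B0, t0 ∈ B0 → same block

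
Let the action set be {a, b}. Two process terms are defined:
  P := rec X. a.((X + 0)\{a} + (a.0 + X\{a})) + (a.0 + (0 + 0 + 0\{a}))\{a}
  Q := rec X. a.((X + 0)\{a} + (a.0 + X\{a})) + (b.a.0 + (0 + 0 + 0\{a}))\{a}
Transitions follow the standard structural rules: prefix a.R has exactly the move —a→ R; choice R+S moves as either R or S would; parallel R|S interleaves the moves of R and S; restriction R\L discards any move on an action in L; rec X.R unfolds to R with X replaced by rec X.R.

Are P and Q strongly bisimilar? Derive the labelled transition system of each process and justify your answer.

NO

LTS(P): 3 reachable states
  m0 = rec X. a.((X + 0)\{a} + (a.0 + X\{a})) + (a.0 + (0 + 0 + 0\{a}))\{a} has moves —a→ m1
  m1 = ((rec X. a.((X + 0)\{a} + (a.0 + X\{a})) + (a.0 + (0 + 0 + 0\{a}))\{a}) + 0)\{a} + (a.0 + (rec X. a.((X + 0)\{a} + (a.0 + X\{a})) + (a.0 + (0 + 0 + 0\{a}))\{a})\{a}) has moves —a→ m2
  m2 = 0 has moves ·
LTS(Q): 5 reachable states
  n0 = rec X. a.((X + 0)\{a} + (a.0 + X\{a})) + (b.a.0 + (0 + 0 + 0\{a}))\{a} has moves —a→ n1, —b→ n2
  n1 = ((rec X. a.((X + 0)\{a} + (a.0 + X\{a})) + (b.a.0 + (0 + 0 + 0\{a}))\{a}) + 0)\{a} + (a.0 + (rec X. a.((X + 0)\{a} + (a.0 + X\{a})) + (b.a.0 + (0 + 0 + 0\{a}))\{a})\{a}) has moves —a→ n3, —b→ n4
  n2 = (a.0)\{a} has moves ·
  n3 = 0 has moves ·
  n4 = (a.0)\{a}\{a} has moves ·
Bisimilarity quotient blocks:
  B0 = {m0}
  B1 = {m1}
  B2 = {m2, n2, n3, n4}
  B3 = {n0}
  B4 = {n1}
m0 ∈ B0, n0 ∈ B3 → different blocks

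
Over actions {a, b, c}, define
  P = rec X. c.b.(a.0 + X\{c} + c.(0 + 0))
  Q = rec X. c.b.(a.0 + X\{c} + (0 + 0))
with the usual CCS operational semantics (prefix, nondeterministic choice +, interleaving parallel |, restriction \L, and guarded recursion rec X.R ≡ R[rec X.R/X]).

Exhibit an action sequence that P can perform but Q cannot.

Reachable graph of P (5 states):
  p0 = rec X. c.b.(a.0 + X\{c} + c.(0 + 0)) has moves --c--▸ p1
  p1 = b.(a.0 + (rec X. c.b.(a.0 + X\{c} + c.(0 + 0)))\{c} + c.(0 + 0)) has moves --b--▸ p2
  p2 = a.0 + (rec X. c.b.(a.0 + X\{c} + c.(0 + 0)))\{c} + c.(0 + 0) has moves --a--▸ p3, --c--▸ p4
  p3 = 0 has moves stopped
  p4 = 0 + 0 has moves stopped
Reachable graph of Q (4 states):
  q0 = rec X. c.b.(a.0 + X\{c} + (0 + 0)) has moves --c--▸ q1
  q1 = b.(a.0 + (rec X. c.b.(a.0 + X\{c} + (0 + 0)))\{c} + (0 + 0)) has moves --b--▸ q2
  q2 = a.0 + (rec X. c.b.(a.0 + X\{c} + (0 + 0)))\{c} + (0 + 0) has moves --a--▸ q3
  q3 = 0 has moves stopped
Trace ⟨cbc⟩ through P, begin at {p0}:
  step 1 (c): {p1}
  step 2 (b): {p2}
  step 3 (c): {p4}
  ✓ P
Trace ⟨cbc⟩ through Q, begin at {q0}:
  step 1 (c): {q1}
  step 2 (b): {q2}
  step 3 (c): ∅  — Q cannot continue

cbc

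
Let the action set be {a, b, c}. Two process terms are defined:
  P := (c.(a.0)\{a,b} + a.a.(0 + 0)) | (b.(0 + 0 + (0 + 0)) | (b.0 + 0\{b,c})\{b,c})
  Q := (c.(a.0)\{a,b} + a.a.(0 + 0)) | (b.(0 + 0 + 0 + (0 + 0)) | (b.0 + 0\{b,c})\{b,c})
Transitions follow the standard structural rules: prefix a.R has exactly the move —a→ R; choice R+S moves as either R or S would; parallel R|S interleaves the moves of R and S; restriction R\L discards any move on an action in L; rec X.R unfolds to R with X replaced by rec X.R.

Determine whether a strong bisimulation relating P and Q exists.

P ~ Q

P's transition system — 8 states:
  s0 = (c.(a.0)\{a,b} + a.a.(0 + 0)) | (b.(0 + 0 + (0 + 0)) | (b.0 + 0\{b,c})\{b,c}) ⊢ --a--▸ s1, --b--▸ s2, --c--▸ s3
  s1 = a.(0 + 0) | (b.(0 + 0 + (0 + 0)) | (b.0 + 0\{b,c})\{b,c}) ⊢ --a--▸ s4, --b--▸ s5
  s2 = (c.(a.0)\{a,b} + a.a.(0 + 0)) | ((0 + 0 + (0 + 0)) | (b.0 + 0\{b,c})\{b,c}) ⊢ --a--▸ s5, --c--▸ s6
  s3 = (a.0)\{a,b} | (b.(0 + 0 + (0 + 0)) | (b.0 + 0\{b,c})\{b,c}) ⊢ --b--▸ s6
  s4 = (0 + 0) | (b.(0 + 0 + (0 + 0)) | (b.0 + 0\{b,c})\{b,c}) ⊢ --b--▸ s7
  s5 = a.(0 + 0) | ((0 + 0 + (0 + 0)) | (b.0 + 0\{b,c})\{b,c}) ⊢ --a--▸ s7
  s6 = (a.0)\{a,b} | ((0 + 0 + (0 + 0)) | (b.0 + 0\{b,c})\{b,c}) ⊢ ∅
  s7 = (0 + 0) | ((0 + 0 + (0 + 0)) | (b.0 + 0\{b,c})\{b,c}) ⊢ ∅
Q's transition system — 8 states:
  t0 = (c.(a.0)\{a,b} + a.a.(0 + 0)) | (b.(0 + 0 + 0 + (0 + 0)) | (b.0 + 0\{b,c})\{b,c}) ⊢ --a--▸ t1, --b--▸ t2, --c--▸ t3
  t1 = a.(0 + 0) | (b.(0 + 0 + 0 + (0 + 0)) | (b.0 + 0\{b,c})\{b,c}) ⊢ --a--▸ t4, --b--▸ t5
  t2 = (c.(a.0)\{a,b} + a.a.(0 + 0)) | ((0 + 0 + 0 + (0 + 0)) | (b.0 + 0\{b,c})\{b,c}) ⊢ --a--▸ t5, --c--▸ t6
  t3 = (a.0)\{a,b} | (b.(0 + 0 + 0 + (0 + 0)) | (b.0 + 0\{b,c})\{b,c}) ⊢ --b--▸ t6
  t4 = (0 + 0) | (b.(0 + 0 + 0 + (0 + 0)) | (b.0 + 0\{b,c})\{b,c}) ⊢ --b--▸ t7
  t5 = a.(0 + 0) | ((0 + 0 + 0 + (0 + 0)) | (b.0 + 0\{b,c})\{b,c}) ⊢ --a--▸ t7
  t6 = (a.0)\{a,b} | ((0 + 0 + 0 + (0 + 0)) | (b.0 + 0\{b,c})\{b,c}) ⊢ ∅
  t7 = (0 + 0) | ((0 + 0 + 0 + (0 + 0)) | (b.0 + 0\{b,c})\{b,c}) ⊢ ∅
Bisimilarity quotient blocks:
  B0 = {s0, t0}
  B1 = {s1, t1}
  B2 = {s3, s4, t3, t4}
  B3 = {s6, s7, t6, t7}
  B4 = {s5, t5}
  B5 = {s2, t2}
s0 ∈ B0, t0 ∈ B0 → same block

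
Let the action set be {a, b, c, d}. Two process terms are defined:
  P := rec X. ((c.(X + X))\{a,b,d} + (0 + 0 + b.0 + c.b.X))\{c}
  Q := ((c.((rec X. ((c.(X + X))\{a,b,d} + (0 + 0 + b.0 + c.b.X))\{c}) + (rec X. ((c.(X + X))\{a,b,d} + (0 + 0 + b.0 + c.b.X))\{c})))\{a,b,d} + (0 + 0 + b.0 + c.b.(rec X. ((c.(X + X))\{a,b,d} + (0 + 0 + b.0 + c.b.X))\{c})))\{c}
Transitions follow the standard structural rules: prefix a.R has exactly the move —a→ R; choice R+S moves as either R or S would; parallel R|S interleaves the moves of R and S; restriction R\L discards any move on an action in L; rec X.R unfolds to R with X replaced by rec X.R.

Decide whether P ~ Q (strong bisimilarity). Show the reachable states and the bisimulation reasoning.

P's transition system — 2 states:
  u0 = rec X. ((c.(X + X))\{a,b,d} + (0 + 0 + b.0 + c.b.X))\{c} ⊢ =b=> u1
  u1 = 0\{c} ⊢ ∅
Q's transition system — 2 states:
  v0 = ((c.((rec X. ((c.(X + X))\{a,b,d} + (0 + 0 + b.0 + c.b.X))\{c}) + (rec X. ((c.(X + X))\{a,b,d} + (0 + 0 + b.0 + c.b.X))\{c})))\{a,b,d} + (0 + 0 + b.0 + c.b.(rec X. ((c.(X + X))\{a,b,d} + (0 + 0 + b.0 + c.b.X))\{c})))\{c} ⊢ =b=> v1
  v1 = 0\{c} ⊢ ∅
Partition-refinement fixed point:
  B0 = {u0, v0}
  B1 = {u1, v1}
u0 ∈ B0, v0 ∈ B0 → same block

bisimilar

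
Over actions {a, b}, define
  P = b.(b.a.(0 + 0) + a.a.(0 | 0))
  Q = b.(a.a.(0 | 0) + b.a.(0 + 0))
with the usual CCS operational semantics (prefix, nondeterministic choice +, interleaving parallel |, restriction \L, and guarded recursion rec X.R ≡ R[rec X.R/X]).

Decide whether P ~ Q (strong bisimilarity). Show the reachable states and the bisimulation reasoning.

YES

LTS(P): 6 reachable states
  p0 = b.(b.a.(0 + 0) + a.a.(0 | 0)) | —b→ p1
  p1 = b.a.(0 + 0) + a.a.(0 | 0) | —a→ p2, —b→ p3
  p2 = a.(0 | 0) | —a→ p4
  p3 = a.(0 + 0) | —a→ p5
  p4 = 0 | 0 | (no moves)
  p5 = 0 + 0 | (no moves)
LTS(Q): 6 reachable states
  q0 = b.(a.a.(0 | 0) + b.a.(0 + 0)) | —b→ q1
  q1 = a.a.(0 | 0) + b.a.(0 + 0) | —a→ q2, —b→ q3
  q2 = a.(0 | 0) | —a→ q4
  q3 = a.(0 + 0) | —a→ q5
  q4 = 0 | 0 | (no moves)
  q5 = 0 + 0 | (no moves)
Bisimilarity quotient blocks:
  B0 = {p0, q0}
  B1 = {p1, q1}
  B2 = {p2, p3, q2, q3}
  B3 = {p4, p5, q4, q5}
p0 ∈ B0, q0 ∈ B0 → same block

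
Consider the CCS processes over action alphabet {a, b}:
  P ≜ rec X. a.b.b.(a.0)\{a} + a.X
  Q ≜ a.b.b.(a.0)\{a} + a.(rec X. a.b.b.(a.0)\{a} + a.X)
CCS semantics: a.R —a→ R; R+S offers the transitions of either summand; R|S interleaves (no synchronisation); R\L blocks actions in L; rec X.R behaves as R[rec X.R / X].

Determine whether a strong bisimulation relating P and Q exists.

bisimilar

P's transition system — 4 states:
  m0 = rec X. a.b.b.(a.0)\{a} + a.X ⊢ ··a··> m0, ··a··> m1
  m1 = b.b.(a.0)\{a} ⊢ ··b··> m2
  m2 = b.(a.0)\{a} ⊢ ··b··> m3
  m3 = (a.0)\{a} ⊢ stopped
Q's transition system — 5 states:
  n0 = a.b.b.(a.0)\{a} + a.(rec X. a.b.b.(a.0)\{a} + a.X) ⊢ ··a··> n1, ··a··> n2
  n1 = b.b.(a.0)\{a} ⊢ ··b··> n3
  n2 = rec X. a.b.b.(a.0)\{a} + a.X ⊢ ··a··> n1, ··a··> n2
  n3 = b.(a.0)\{a} ⊢ ··b··> n4
  n4 = (a.0)\{a} ⊢ stopped
Coarsest stable partition (strong bisimilarity classes):
  B0 = {m0, n0, n2}
  B1 = {m1, n1}
  B2 = {m2, n3}
  B3 = {m3, n4}
m0 ∈ B0, n0 ∈ B0 → same block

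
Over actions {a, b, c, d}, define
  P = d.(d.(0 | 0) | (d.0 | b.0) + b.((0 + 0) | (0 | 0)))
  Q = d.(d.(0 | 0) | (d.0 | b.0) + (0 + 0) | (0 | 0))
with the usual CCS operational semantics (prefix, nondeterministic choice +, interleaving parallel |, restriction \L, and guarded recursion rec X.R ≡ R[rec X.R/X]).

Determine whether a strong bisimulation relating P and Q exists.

Reachable graph of P (10 states):
  p0 = d.(d.(0 | 0) | (d.0 | b.0) + b.((0 + 0) | (0 | 0))) → =d=> p1
  p1 = d.(0 | 0) | (d.0 | b.0) + b.((0 + 0) | (0 | 0)) → =b=> p2, =b=> p3, =d=> p4, =d=> p5
  p2 = (0 + 0) | (0 | 0) → ·
  p3 = d.(0 | 0) | (d.0 | 0) → =d=> p6, =d=> p7
  p4 = 0 | 0 | (d.0 | b.0) → =b=> p6, =d=> p8
  p5 = d.(0 | 0) | (0 | b.0) → =b=> p7, =d=> p8
  p6 = 0 | 0 | (d.0 | 0) → =d=> p9
  p7 = d.(0 | 0) | (0 | 0) → =d=> p9
  p8 = 0 | 0 | (0 | b.0) → =b=> p9
  p9 = 0 | 0 | (0 | 0) → ·
Reachable graph of Q (9 states):
  q0 = d.(d.(0 | 0) | (d.0 | b.0) + (0 + 0) | (0 | 0)) → =d=> q1
  q1 = d.(0 | 0) | (d.0 | b.0) + (0 + 0) | (0 | 0) → =b=> q2, =d=> q3, =d=> q4
  q2 = d.(0 | 0) | (d.0 | 0) → =d=> q5, =d=> q6
  q3 = 0 | 0 | (d.0 | b.0) → =b=> q5, =d=> q7
  q4 = d.(0 | 0) | (0 | b.0) → =b=> q6, =d=> q7
  q5 = 0 | 0 | (d.0 | 0) → =d=> q8
  q6 = d.(0 | 0) | (0 | 0) → =d=> q8
  q7 = 0 | 0 | (0 | b.0) → =b=> q8
  q8 = 0 | 0 | (0 | 0) → ·
Partition-refinement fixed point:
  B0 = {p0}
  B1 = {p1}
  B2 = {p3, q2}
  B3 = {p6, p7, q5, q6}
  B4 = {p2, p9, q8}
  B5 = {p4, p5, q3, q4}
  B6 = {p8, q7}
  B7 = {q0}
  B8 = {q1}
p0 ∈ B0, q0 ∈ B7 → different blocks

P ≁ Q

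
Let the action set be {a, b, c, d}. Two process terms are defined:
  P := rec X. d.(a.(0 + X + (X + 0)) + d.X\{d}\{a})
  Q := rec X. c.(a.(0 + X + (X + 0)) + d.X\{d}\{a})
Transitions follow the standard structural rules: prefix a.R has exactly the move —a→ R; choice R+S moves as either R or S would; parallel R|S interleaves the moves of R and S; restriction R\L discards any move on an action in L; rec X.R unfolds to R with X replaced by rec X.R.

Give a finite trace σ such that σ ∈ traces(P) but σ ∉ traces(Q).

Reachable graph of P (4 states):
  s0 = rec X. d.(a.(0 + X + (X + 0)) + d.X\{d}\{a}) → -d-> s1
  s1 = a.(0 + (rec X. d.(a.(0 + X + (X + 0)) + d.X\{d}\{a})) + ((rec X. d.(a.(0 + X + (X + 0)) + d.X\{d}\{a})) + 0)) + d.(rec X. d.(a.(0 + X + (X + 0)) + d.X\{d}\{a}))\{d}\{a} → -a-> s2, -d-> s3
  s2 = 0 + (rec X. d.(a.(0 + X + (X + 0)) + d.X\{d}\{a})) + ((rec X. d.(a.(0 + X + (X + 0)) + d.X\{d}\{a})) + 0) → -d-> s1
  s3 = (rec X. d.(a.(0 + X + (X + 0)) + d.X\{d}\{a}))\{d}\{a} → deadlocked
Reachable graph of Q (5 states):
  t0 = rec X. c.(a.(0 + X + (X + 0)) + d.X\{d}\{a}) → -c-> t1
  t1 = a.(0 + (rec X. c.(a.(0 + X + (X + 0)) + d.X\{d}\{a})) + ((rec X. c.(a.(0 + X + (X + 0)) + d.X\{d}\{a})) + 0)) + d.(rec X. c.(a.(0 + X + (X + 0)) + d.X\{d}\{a}))\{d}\{a} → -a-> t2, -d-> t3
  t2 = 0 + (rec X. c.(a.(0 + X + (X + 0)) + d.X\{d}\{a})) + ((rec X. c.(a.(0 + X + (X + 0)) + d.X\{d}\{a})) + 0) → -c-> t1
  t3 = (rec X. c.(a.(0 + X + (X + 0)) + d.X\{d}\{a}))\{d}\{a} → -c-> t4
  t4 = (a.(0 + (rec X. c.(a.(0 + X + (X + 0)) + d.X\{d}\{a})) + ((rec X. c.(a.(0 + X + (X + 0)) + d.X\{d}\{a})) + 0)) + d.(rec X. c.(a.(0 + X + (X + 0)) + d.X\{d}\{a}))\{d}\{a})\{d}\{a} → deadlocked
Executing d from P (initial set {s0}):
  [1] d ⇒ {s1}
  — P admits the full trace.
Executing d from Q (initial set {t0}):
  [1] d ⇒ ∅ (Q stuck)

d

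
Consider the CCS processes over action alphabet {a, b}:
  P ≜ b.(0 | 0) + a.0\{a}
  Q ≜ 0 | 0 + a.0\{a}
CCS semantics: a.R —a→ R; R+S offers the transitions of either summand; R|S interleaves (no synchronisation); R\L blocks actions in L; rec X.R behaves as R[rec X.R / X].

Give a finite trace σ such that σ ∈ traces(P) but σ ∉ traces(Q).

b

LTS(P): 3 reachable states
  p0 = b.(0 | 0) + a.0\{a} :: -a-> p1, -b-> p2
  p1 = 0\{a} :: (no moves)
  p2 = 0 | 0 :: (no moves)
LTS(Q): 2 reachable states
  q0 = 0 | 0 + a.0\{a} :: -a-> q1
  q1 = 0\{a} :: (no moves)
Trace ⟨b⟩ through P, begin at {p0}:
  step 1 (b): {p2}
  — P admits the full trace.
Trace ⟨b⟩ through Q, begin at {q0}:
  step 1 (b): ∅  — Q cannot continue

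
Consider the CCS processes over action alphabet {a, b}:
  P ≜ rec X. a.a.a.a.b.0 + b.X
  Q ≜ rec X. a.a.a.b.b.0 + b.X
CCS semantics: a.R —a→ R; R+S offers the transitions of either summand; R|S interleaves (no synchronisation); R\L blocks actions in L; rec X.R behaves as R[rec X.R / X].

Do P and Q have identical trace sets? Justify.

traces(P) ≠ traces(Q) — witness ⟨aaaa⟩

LTS(P): 6 reachable states
  s0 = rec X. a.a.a.a.b.0 + b.X | --a--▸ s1, --b--▸ s0
  s1 = a.a.a.b.0 | --a--▸ s2
  s2 = a.a.b.0 | --a--▸ s3
  s3 = a.b.0 | --a--▸ s4
  s4 = b.0 | --b--▸ s5
  s5 = 0 | stopped
LTS(Q): 6 reachable states
  t0 = rec X. a.a.a.b.b.0 + b.X | --a--▸ t1, --b--▸ t0
  t1 = a.a.b.b.0 | --a--▸ t2
  t2 = a.b.b.0 | --a--▸ t3
  t3 = b.b.0 | --b--▸ t4
  t4 = b.0 | --b--▸ t5
  t5 = 0 | stopped
Executing aaaa from P (initial set {s0}):
  [1] a ⇒ {s1}
  [2] a ⇒ {s2}
  [3] a ⇒ {s3}
  [4] a ⇒ {s4}
  ✓ P
Executing aaaa from Q (initial set {t0}):
  [1] a ⇒ {t1}
  [2] a ⇒ {t2}
  [3] a ⇒ {t3}
  [4] a ⇒ ∅  — Q cannot continue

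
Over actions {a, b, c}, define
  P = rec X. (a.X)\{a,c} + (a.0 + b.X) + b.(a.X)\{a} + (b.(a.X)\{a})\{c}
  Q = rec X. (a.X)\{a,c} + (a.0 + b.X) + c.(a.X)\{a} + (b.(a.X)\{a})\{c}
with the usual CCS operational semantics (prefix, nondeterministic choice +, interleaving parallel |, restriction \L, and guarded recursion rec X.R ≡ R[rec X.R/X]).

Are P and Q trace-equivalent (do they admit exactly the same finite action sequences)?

P's transition system — 4 states:
  m0 = rec X. (a.X)\{a,c} + (a.0 + b.X) + b.(a.X)\{a} + (b.(a.X)\{a})\{c} has moves —a→ m1, —b→ m0, —b→ m2, —b→ m3
  m1 = 0 has moves ·
  m2 = (a.(rec X. (a.X)\{a,c} + (a.0 + b.X) + b.(a.X)\{a} + (b.(a.X)\{a})\{c}))\{a} has moves ·
  m3 = (a.(rec X. (a.X)\{a,c} + (a.0 + b.X) + b.(a.X)\{a} + (b.(a.X)\{a})\{c}))\{a}\{c} has moves ·
Q's transition system — 4 states:
  n0 = rec X. (a.X)\{a,c} + (a.0 + b.X) + c.(a.X)\{a} + (b.(a.X)\{a})\{c} has moves —a→ n1, —b→ n0, —b→ n2, —c→ n3
  n1 = 0 has moves ·
  n2 = (a.(rec X. (a.X)\{a,c} + (a.0 + b.X) + c.(a.X)\{a} + (b.(a.X)\{a})\{c}))\{a}\{c} has moves ·
  n3 = (a.(rec X. (a.X)\{a,c} + (a.0 + b.X) + c.(a.X)\{a} + (b.(a.X)\{a})\{c}))\{a} has moves ·
Run σ = ⟨c⟩ on Q: start {n0}
  after c @ step 1: {n3}
  Q completes σ.
Run σ = ⟨c⟩ on P: start {m0}
  after c @ step 1: no successor for P

traces(P) ≠ traces(Q) — witness ⟨c⟩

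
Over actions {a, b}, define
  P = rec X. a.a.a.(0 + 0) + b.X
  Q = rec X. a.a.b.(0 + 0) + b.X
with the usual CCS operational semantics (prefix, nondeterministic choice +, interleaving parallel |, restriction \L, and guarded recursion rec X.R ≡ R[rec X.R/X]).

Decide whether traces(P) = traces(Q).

trace-distinct — witness ⟨aaa⟩

Reachable graph of P (4 states):
  p0 = rec X. a.a.a.(0 + 0) + b.X ⊢ ··a··> p1, ··b··> p0
  p1 = a.a.(0 + 0) ⊢ ··a··> p2
  p2 = a.(0 + 0) ⊢ ··a··> p3
  p3 = 0 + 0 ⊢ deadlocked
Reachable graph of Q (4 states):
  q0 = rec X. a.a.b.(0 + 0) + b.X ⊢ ··a··> q1, ··b··> q0
  q1 = a.b.(0 + 0) ⊢ ··a··> q2
  q2 = b.(0 + 0) ⊢ ··b··> q3
  q3 = 0 + 0 ⊢ deadlocked
Executing aaa from P (initial set {p0}):
  [1] a ⇒ {p1}
  [2] a ⇒ {p2}
  [3] a ⇒ {p3}
  ✓ P
Executing aaa from Q (initial set {q0}):
  [1] a ⇒ {q1}
  [2] a ⇒ {q2}
  [3] a ⇒ no successor for Q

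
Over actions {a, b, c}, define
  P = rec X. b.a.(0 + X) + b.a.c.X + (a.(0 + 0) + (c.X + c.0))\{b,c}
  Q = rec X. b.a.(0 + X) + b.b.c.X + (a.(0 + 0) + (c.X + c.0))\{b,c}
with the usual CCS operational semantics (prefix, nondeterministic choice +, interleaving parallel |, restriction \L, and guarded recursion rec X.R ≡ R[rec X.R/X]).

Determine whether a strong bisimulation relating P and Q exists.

not bisimilar

Reachable graph of P (6 states):
  u0 = rec X. b.a.(0 + X) + b.a.c.X + (a.(0 + 0) + (c.X + c.0))\{b,c} | --a--▸ u1, --b--▸ u2, --b--▸ u3
  u1 = (0 + 0)\{b,c} | ∅
  u2 = a.(0 + (rec X. b.a.(0 + X) + b.a.c.X + (a.(0 + 0) + (c.X + c.0))\{b,c})) | --a--▸ u4
  u3 = a.c.(rec X. b.a.(0 + X) + b.a.c.X + (a.(0 + 0) + (c.X + c.0))\{b,c}) | --a--▸ u5
  u4 = 0 + (rec X. b.a.(0 + X) + b.a.c.X + (a.(0 + 0) + (c.X + c.0))\{b,c}) | --a--▸ u1, --b--▸ u2, --b--▸ u3
  u5 = c.(rec X. b.a.(0 + X) + b.a.c.X + (a.(0 + 0) + (c.X + c.0))\{b,c}) | --c--▸ u0
Reachable graph of Q (6 states):
  v0 = rec X. b.a.(0 + X) + b.b.c.X + (a.(0 + 0) + (c.X + c.0))\{b,c} | --a--▸ v1, --b--▸ v2, --b--▸ v3
  v1 = (0 + 0)\{b,c} | ∅
  v2 = a.(0 + (rec X. b.a.(0 + X) + b.b.c.X + (a.(0 + 0) + (c.X + c.0))\{b,c})) | --a--▸ v4
  v3 = b.c.(rec X. b.a.(0 + X) + b.b.c.X + (a.(0 + 0) + (c.X + c.0))\{b,c}) | --b--▸ v5
  v4 = 0 + (rec X. b.a.(0 + X) + b.b.c.X + (a.(0 + 0) + (c.X + c.0))\{b,c}) | --a--▸ v1, --b--▸ v2, --b--▸ v3
  v5 = c.(rec X. b.a.(0 + X) + b.b.c.X + (a.(0 + 0) + (c.X + c.0))\{b,c}) | --c--▸ v0
Coarsest stable partition (strong bisimilarity classes):
  B0 = {u0, u4}
  B1 = {u2}
  B2 = {u1, v1}
  B3 = {u3}
  B4 = {u5}
  B5 = {v0, v4}
  B6 = {v2}
  B7 = {v3}
  B8 = {v5}
u0 ∈ B0, v0 ∈ B5 → different blocks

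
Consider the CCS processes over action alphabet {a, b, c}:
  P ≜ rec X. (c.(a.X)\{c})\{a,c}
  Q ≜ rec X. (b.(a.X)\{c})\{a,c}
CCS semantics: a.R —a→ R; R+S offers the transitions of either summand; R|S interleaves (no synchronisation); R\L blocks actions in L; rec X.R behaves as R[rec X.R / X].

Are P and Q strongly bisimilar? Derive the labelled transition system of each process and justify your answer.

P ≁ Q

Reachable graph of P (1 states):
  u0 = rec X. (c.(a.X)\{c})\{a,c} → ·
Reachable graph of Q (2 states):
  v0 = rec X. (b.(a.X)\{c})\{a,c} → --b--▸ v1
  v1 = (a.(rec X. (b.(a.X)\{c})\{a,c}))\{c}\{a,c} → ·
Bisimilarity quotient blocks:
  B0 = {u0, v1}
  B1 = {v0}
u0 ∈ B0, v0 ∈ B1 → different blocks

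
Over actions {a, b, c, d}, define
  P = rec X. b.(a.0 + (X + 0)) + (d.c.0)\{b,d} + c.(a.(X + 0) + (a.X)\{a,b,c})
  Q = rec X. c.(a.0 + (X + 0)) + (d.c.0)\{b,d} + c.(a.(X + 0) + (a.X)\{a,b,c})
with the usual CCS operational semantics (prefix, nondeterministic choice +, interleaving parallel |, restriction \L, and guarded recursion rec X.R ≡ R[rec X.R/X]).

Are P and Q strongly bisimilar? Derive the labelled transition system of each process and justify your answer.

NO

Reachable graph of P (5 states):
  u0 = rec X. b.(a.0 + (X + 0)) + (d.c.0)\{b,d} + c.(a.(X + 0) + (a.X)\{a,b,c}) → ··b··> u1, ··c··> u2
  u1 = a.0 + ((rec X. b.(a.0 + (X + 0)) + (d.c.0)\{b,d} + c.(a.(X + 0) + (a.X)\{a,b,c})) + 0) → ··a··> u3, ··b··> u1, ··c··> u2
  u2 = a.((rec X. b.(a.0 + (X + 0)) + (d.c.0)\{b,d} + c.(a.(X + 0) + (a.X)\{a,b,c})) + 0) + (a.(rec X. b.(a.0 + (X + 0)) + (d.c.0)\{b,d} + c.(a.(X + 0) + (a.X)\{a,b,c})))\{a,b,c} → ··a··> u4
  u3 = 0 → (no moves)
  u4 = (rec X. b.(a.0 + (X + 0)) + (d.c.0)\{b,d} + c.(a.(X + 0) + (a.X)\{a,b,c})) + 0 → ··b··> u1, ··c··> u2
Reachable graph of Q (5 states):
  v0 = rec X. c.(a.0 + (X + 0)) + (d.c.0)\{b,d} + c.(a.(X + 0) + (a.X)\{a,b,c}) → ··c··> v1, ··c··> v2
  v1 = a.((rec X. c.(a.0 + (X + 0)) + (d.c.0)\{b,d} + c.(a.(X + 0) + (a.X)\{a,b,c})) + 0) + (a.(rec X. c.(a.0 + (X + 0)) + (d.c.0)\{b,d} + c.(a.(X + 0) + (a.X)\{a,b,c})))\{a,b,c} → ··a··> v3
  v2 = a.0 + ((rec X. c.(a.0 + (X + 0)) + (d.c.0)\{b,d} + c.(a.(X + 0) + (a.X)\{a,b,c})) + 0) → ··a··> v4, ··c··> v1, ··c··> v2
  v3 = (rec X. c.(a.0 + (X + 0)) + (d.c.0)\{b,d} + c.(a.(X + 0) + (a.X)\{a,b,c})) + 0 → ··c··> v1, ··c··> v2
  v4 = 0 → (no moves)
Partition-refinement fixed point:
  B0 = {u0, u4}
  B1 = {u1}
  B2 = {u3, v4}
  B3 = {u2}
  B4 = {v0, v3}
  B5 = {v1}
  B6 = {v2}
u0 ∈ B0, v0 ∈ B4 → different blocks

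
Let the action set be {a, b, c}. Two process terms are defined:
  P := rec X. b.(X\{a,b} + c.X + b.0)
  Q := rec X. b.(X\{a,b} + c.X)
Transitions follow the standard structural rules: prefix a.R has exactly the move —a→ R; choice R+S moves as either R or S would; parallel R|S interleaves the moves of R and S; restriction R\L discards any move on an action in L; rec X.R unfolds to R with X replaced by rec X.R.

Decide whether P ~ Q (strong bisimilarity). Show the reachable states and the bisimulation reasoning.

P ≁ Q

P's transition system — 3 states:
  s0 = rec X. b.(X\{a,b} + c.X + b.0) ⊢ —b→ s1
  s1 = (rec X. b.(X\{a,b} + c.X + b.0))\{a,b} + c.(rec X. b.(X\{a,b} + c.X + b.0)) + b.0 ⊢ —b→ s2, —c→ s0
  s2 = 0 ⊢ deadlocked
Q's transition system — 2 states:
  t0 = rec X. b.(X\{a,b} + c.X) ⊢ —b→ t1
  t1 = (rec X. b.(X\{a,b} + c.X))\{a,b} + c.(rec X. b.(X\{a,b} + c.X)) ⊢ —c→ t0
Bisimilarity quotient blocks:
  B0 = {s0}
  B1 = {s1}
  B2 = {s2}
  B3 = {t0}
  B4 = {t1}
s0 ∈ B0, t0 ∈ B3 → different blocks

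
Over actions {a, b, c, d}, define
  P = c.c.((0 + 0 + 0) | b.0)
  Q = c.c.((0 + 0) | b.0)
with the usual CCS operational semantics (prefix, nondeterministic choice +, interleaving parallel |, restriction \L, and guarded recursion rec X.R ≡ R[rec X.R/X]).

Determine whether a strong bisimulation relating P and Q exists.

Reachable graph of P (4 states):
  p0 = c.c.((0 + 0 + 0) | b.0) → =c=> p1
  p1 = c.((0 + 0 + 0) | b.0) → =c=> p2
  p2 = (0 + 0 + 0) | b.0 → =b=> p3
  p3 = (0 + 0 + 0) | 0 → deadlocked
Reachable graph of Q (4 states):
  q0 = c.c.((0 + 0) | b.0) → =c=> q1
  q1 = c.((0 + 0) | b.0) → =c=> q2
  q2 = (0 + 0) | b.0 → =b=> q3
  q3 = (0 + 0) | 0 → deadlocked
Bisimilarity quotient blocks:
  B0 = {p0, q0}
  B1 = {p1, q1}
  B2 = {p2, q2}
  B3 = {p3, q3}
p0 ∈ B0, q0 ∈ B0 → same block

YES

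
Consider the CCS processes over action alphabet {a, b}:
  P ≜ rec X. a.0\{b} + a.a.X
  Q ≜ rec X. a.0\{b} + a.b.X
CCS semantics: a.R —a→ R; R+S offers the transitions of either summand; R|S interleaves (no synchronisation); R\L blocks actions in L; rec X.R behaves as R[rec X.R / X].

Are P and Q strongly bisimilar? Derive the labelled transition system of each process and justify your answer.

P ≁ Q

LTS(P): 3 reachable states
  s0 = rec X. a.0\{b} + a.a.X :: —a→ s1, —a→ s2
  s1 = 0\{b} :: (no moves)
  s2 = a.(rec X. a.0\{b} + a.a.X) :: —a→ s0
LTS(Q): 3 reachable states
  t0 = rec X. a.0\{b} + a.b.X :: —a→ t1, —a→ t2
  t1 = 0\{b} :: (no moves)
  t2 = b.(rec X. a.0\{b} + a.b.X) :: —b→ t0
Bisimilarity quotient blocks:
  B0 = {s0}
  B1 = {s1, t1}
  B2 = {s2}
  B3 = {t0}
  B4 = {t2}
s0 ∈ B0, t0 ∈ B3 → different blocks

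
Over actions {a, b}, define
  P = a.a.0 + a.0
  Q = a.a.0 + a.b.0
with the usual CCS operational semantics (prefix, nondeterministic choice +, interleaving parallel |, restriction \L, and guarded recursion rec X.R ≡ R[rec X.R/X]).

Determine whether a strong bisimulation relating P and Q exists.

NO

Reachable graph of P (3 states):
  u0 = a.a.0 + a.0 :: ··a··> u1, ··a··> u2
  u1 = 0 :: ∅
  u2 = a.0 :: ··a··> u1
Reachable graph of Q (4 states):
  v0 = a.a.0 + a.b.0 :: ··a··> v1, ··a··> v2
  v1 = a.0 :: ··a··> v3
  v2 = b.0 :: ··b··> v3
  v3 = 0 :: ∅
Coarsest stable partition (strong bisimilarity classes):
  B0 = {u0}
  B1 = {u1, v3}
  B2 = {u2, v1}
  B3 = {v0}
  B4 = {v2}
u0 ∈ B0, v0 ∈ B3 → different blocks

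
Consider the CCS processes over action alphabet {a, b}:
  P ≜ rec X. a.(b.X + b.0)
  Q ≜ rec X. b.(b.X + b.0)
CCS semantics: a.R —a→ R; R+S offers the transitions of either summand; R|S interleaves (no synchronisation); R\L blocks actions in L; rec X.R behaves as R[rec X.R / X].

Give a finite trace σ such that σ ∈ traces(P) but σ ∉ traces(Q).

Reachable graph of P (3 states):
  p0 = rec X. a.(b.X + b.0) | ··a··> p1
  p1 = b.(rec X. a.(b.X + b.0)) + b.0 | ··b··> p0, ··b··> p2
  p2 = 0 | ∅
Reachable graph of Q (3 states):
  q0 = rec X. b.(b.X + b.0) | ··b··> q1
  q1 = b.(rec X. b.(b.X + b.0)) + b.0 | ··b··> q0, ··b··> q2
  q2 = 0 | ∅
Trace ⟨a⟩ through P, begin at {p0}:
  [1] a ⇒ {p1}
  ✓ P
Trace ⟨a⟩ through Q, begin at {q0}:
  [1] a ⇒ ∅  — Q cannot continue

a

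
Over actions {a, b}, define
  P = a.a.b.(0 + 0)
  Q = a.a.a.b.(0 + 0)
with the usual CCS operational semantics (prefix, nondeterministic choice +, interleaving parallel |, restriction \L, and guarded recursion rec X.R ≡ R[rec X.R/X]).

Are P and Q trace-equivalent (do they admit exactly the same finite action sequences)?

trace-distinct — witness ⟨aab⟩

P's transition system — 4 states:
  m0 = a.a.b.(0 + 0) | —a→ m1
  m1 = a.b.(0 + 0) | —a→ m2
  m2 = b.(0 + 0) | —b→ m3
  m3 = 0 + 0 | ·
Q's transition system — 5 states:
  n0 = a.a.a.b.(0 + 0) | —a→ n1
  n1 = a.a.b.(0 + 0) | —a→ n2
  n2 = a.b.(0 + 0) | —a→ n3
  n3 = b.(0 + 0) | —b→ n4
  n4 = 0 + 0 | ·
Executing aab from P (initial set {m0}):
  step 1 (a): {m1}
  step 2 (a): {m2}
  step 3 (b): {m3}
  P completes σ.
Executing aab from Q (initial set {n0}):
  step 1 (a): {n1}
  step 2 (a): {n2}
  step 3 (b): no successor for Q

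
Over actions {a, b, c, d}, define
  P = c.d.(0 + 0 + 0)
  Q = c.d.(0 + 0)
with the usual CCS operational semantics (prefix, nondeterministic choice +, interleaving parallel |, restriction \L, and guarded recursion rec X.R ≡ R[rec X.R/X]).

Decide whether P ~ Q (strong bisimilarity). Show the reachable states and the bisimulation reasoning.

LTS(P): 3 reachable states
  s0 = c.d.(0 + 0 + 0) → —c→ s1
  s1 = d.(0 + 0 + 0) → —d→ s2
  s2 = 0 + 0 + 0 → ·
LTS(Q): 3 reachable states
  t0 = c.d.(0 + 0) → —c→ t1
  t1 = d.(0 + 0) → —d→ t2
  t2 = 0 + 0 → ·
Bisimilarity quotient blocks:
  B0 = {s0, t0}
  B1 = {s1, t1}
  B2 = {s2, t2}
s0 ∈ B0, t0 ∈ B0 → same block

bisimilar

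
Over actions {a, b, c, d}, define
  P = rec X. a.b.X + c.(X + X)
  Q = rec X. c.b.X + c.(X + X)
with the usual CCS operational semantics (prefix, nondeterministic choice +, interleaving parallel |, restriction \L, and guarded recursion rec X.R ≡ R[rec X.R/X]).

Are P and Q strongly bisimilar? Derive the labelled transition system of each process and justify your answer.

P's transition system — 3 states:
  p0 = rec X. a.b.X + c.(X + X) → =a=> p1, =c=> p2
  p1 = b.(rec X. a.b.X + c.(X + X)) → =b=> p0
  p2 = (rec X. a.b.X + c.(X + X)) + (rec X. a.b.X + c.(X + X)) → =a=> p1, =c=> p2
Q's transition system — 3 states:
  q0 = rec X. c.b.X + c.(X + X) → =c=> q1, =c=> q2
  q1 = (rec X. c.b.X + c.(X + X)) + (rec X. c.b.X + c.(X + X)) → =c=> q1, =c=> q2
  q2 = b.(rec X. c.b.X + c.(X + X)) → =b=> q0
Bisimilarity quotient blocks:
  B0 = {p0, p2}
  B1 = {p1}
  B2 = {q0, q1}
  B3 = {q2}
p0 ∈ B0, q0 ∈ B2 → different blocks

not bisimilar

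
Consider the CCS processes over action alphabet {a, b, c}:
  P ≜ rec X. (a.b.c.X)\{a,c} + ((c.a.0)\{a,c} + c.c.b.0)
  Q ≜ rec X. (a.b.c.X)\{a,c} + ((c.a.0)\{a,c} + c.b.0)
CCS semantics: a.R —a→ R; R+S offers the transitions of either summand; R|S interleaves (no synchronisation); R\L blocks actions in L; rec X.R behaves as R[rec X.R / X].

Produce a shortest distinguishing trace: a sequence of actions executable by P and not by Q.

LTS(P): 4 reachable states
  m0 = rec X. (a.b.c.X)\{a,c} + ((c.a.0)\{a,c} + c.c.b.0) | ··c··> m1
  m1 = c.b.0 | ··c··> m2
  m2 = b.0 | ··b··> m3
  m3 = 0 | stopped
LTS(Q): 3 reachable states
  n0 = rec X. (a.b.c.X)\{a,c} + ((c.a.0)\{a,c} + c.b.0) | ··c··> n1
  n1 = b.0 | ··b··> n2
  n2 = 0 | stopped
Executing cc from P (initial set {m0}):
  step 1 (c): {m1}
  step 2 (c): {m2}
  — P admits the full trace.
Executing cc from Q (initial set {n0}):
  step 1 (c): {n1}
  step 2 (c): ∅ (Q stuck)

cc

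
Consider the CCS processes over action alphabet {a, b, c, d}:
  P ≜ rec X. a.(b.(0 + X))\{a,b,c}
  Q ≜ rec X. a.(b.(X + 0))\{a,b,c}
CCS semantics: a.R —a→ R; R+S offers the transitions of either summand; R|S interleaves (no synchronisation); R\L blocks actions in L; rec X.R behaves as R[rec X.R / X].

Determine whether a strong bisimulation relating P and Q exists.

LTS(P): 2 reachable states
  p0 = rec X. a.(b.(0 + X))\{a,b,c} | =a=> p1
  p1 = (b.(0 + (rec X. a.(b.(0 + X))\{a,b,c})))\{a,b,c} | ·
LTS(Q): 2 reachable states
  q0 = rec X. a.(b.(X + 0))\{a,b,c} | =a=> q1
  q1 = (b.((rec X. a.(b.(X + 0))\{a,b,c}) + 0))\{a,b,c} | ·
Partition-refinement fixed point:
  B0 = {p0, q0}
  B1 = {p1, q1}
p0 ∈ B0, q0 ∈ B0 → same block

YES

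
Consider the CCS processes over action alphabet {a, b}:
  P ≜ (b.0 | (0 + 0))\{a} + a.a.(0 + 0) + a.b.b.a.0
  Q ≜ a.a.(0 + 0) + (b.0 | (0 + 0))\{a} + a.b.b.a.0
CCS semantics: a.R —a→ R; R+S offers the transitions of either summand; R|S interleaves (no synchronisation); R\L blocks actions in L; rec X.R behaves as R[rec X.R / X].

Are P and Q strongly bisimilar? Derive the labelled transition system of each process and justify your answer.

LTS(P): 8 reachable states
  u0 = (b.0 | (0 + 0))\{a} + a.a.(0 + 0) + a.b.b.a.0 | -a-> u1, -a-> u2, -b-> u3
  u1 = a.(0 + 0) | -a-> u4
  u2 = b.b.a.0 | -b-> u5
  u3 = (0 | (0 + 0))\{a} | ·
  u4 = 0 + 0 | ·
  u5 = b.a.0 | -b-> u6
  u6 = a.0 | -a-> u7
  u7 = 0 | ·
LTS(Q): 8 reachable states
  v0 = a.a.(0 + 0) + (b.0 | (0 + 0))\{a} + a.b.b.a.0 | -a-> v1, -a-> v2, -b-> v3
  v1 = a.(0 + 0) | -a-> v4
  v2 = b.b.a.0 | -b-> v5
  v3 = (0 | (0 + 0))\{a} | ·
  v4 = 0 + 0 | ·
  v5 = b.a.0 | -b-> v6
  v6 = a.0 | -a-> v7
  v7 = 0 | ·
Coarsest stable partition (strong bisimilarity classes):
  B0 = {u0, v0}
  B1 = {u3, u4, u7, v3, v4, v7}
  B2 = {u1, u6, v1, v6}
  B3 = {u2, v2}
  B4 = {u5, v5}
u0 ∈ B0, v0 ∈ B0 → same block

YES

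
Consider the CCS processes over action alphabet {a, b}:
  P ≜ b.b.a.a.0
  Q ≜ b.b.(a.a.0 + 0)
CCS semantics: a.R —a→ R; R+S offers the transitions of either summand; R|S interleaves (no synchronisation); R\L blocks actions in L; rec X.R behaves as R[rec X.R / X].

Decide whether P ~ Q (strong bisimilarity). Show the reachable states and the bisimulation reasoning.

YES

LTS(P): 5 reachable states
  m0 = b.b.a.a.0 has moves —b→ m1
  m1 = b.a.a.0 has moves —b→ m2
  m2 = a.a.0 has moves —a→ m3
  m3 = a.0 has moves —a→ m4
  m4 = 0 has moves (no moves)
LTS(Q): 5 reachable states
  n0 = b.b.(a.a.0 + 0) has moves —b→ n1
  n1 = b.(a.a.0 + 0) has moves —b→ n2
  n2 = a.a.0 + 0 has moves —a→ n3
  n3 = a.0 has moves —a→ n4
  n4 = 0 has moves (no moves)
Bisimilarity quotient blocks:
  B0 = {m0, n0}
  B1 = {m1, n1}
  B2 = {m2, n2}
  B3 = {m3, n3}
  B4 = {m4, n4}
m0 ∈ B0, n0 ∈ B0 → same block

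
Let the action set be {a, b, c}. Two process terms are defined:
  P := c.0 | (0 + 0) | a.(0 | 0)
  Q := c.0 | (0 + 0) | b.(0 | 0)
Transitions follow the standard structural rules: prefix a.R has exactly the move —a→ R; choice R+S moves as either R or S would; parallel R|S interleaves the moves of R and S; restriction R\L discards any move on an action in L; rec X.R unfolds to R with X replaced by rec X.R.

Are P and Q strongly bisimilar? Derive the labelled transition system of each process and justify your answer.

Reachable graph of P (4 states):
  p0 = c.0 | (0 + 0) | a.(0 | 0) :: ··a··> p1, ··c··> p2
  p1 = c.0 | (0 + 0) | (0 | 0) :: ··c··> p3
  p2 = 0 | (0 + 0) | a.(0 | 0) :: ··a··> p3
  p3 = 0 | (0 + 0) | (0 | 0) :: (no moves)
Reachable graph of Q (4 states):
  q0 = c.0 | (0 + 0) | b.(0 | 0) :: ··b··> q1, ··c··> q2
  q1 = c.0 | (0 + 0) | (0 | 0) :: ··c··> q3
  q2 = 0 | (0 + 0) | b.(0 | 0) :: ··b··> q3
  q3 = 0 | (0 + 0) | (0 | 0) :: (no moves)
Bisimilarity quotient blocks:
  B0 = {p0}
  B1 = {p2}
  B2 = {p3, q3}
  B3 = {p1, q1}
  B4 = {q0}
  B5 = {q2}
p0 ∈ B0, q0 ∈ B4 → different blocks

not bisimilar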